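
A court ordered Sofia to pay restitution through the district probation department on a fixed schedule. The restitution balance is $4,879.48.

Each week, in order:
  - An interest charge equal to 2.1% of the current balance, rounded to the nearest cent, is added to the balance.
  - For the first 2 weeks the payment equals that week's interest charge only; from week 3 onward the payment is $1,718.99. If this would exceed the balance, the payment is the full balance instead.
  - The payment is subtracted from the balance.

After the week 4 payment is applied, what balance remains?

# | Opening | Interest | Payment | End bal
1 | $4,879.48 | $102.47 | $102.47 | $4,879.48
2 | $4,879.48 | $102.47 | $102.47 | $4,879.48
3 | $4,879.48 | $102.47 | $1,718.99 | $3,262.96
4 | $3,262.96 | $68.52 | $1,718.99 | $1,612.49

$1,612.49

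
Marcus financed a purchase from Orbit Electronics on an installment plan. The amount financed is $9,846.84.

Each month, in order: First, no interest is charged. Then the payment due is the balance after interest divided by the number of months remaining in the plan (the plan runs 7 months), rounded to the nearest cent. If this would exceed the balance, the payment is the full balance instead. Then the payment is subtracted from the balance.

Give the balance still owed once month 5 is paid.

Month 1: opening $9,846.84; payment $1,406.69; balance $8,440.15
Month 2: opening $8,440.15; payment $1,406.69; balance $7,033.46
Month 3: opening $7,033.46; payment $1,406.69; balance $5,626.77
Month 4: opening $5,626.77; payment $1,406.69; balance $4,220.08
Month 5: opening $4,220.08; payment $1,406.69; balance $2,813.39

$2,813.39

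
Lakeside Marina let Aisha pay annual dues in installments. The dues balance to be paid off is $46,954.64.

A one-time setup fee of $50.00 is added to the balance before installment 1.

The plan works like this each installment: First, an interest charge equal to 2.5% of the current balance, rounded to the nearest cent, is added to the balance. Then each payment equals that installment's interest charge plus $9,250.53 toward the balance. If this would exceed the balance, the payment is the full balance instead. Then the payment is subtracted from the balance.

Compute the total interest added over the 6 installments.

$3,581.75

Installment 1: opening $47,004.64; interest $1,175.12 → $48,179.76; payment $10,425.65; balance $37,754.11
Installment 2: opening $37,754.11; interest $943.85 → $38,697.96; payment $10,194.38; balance $28,503.58
Installment 3: opening $28,503.58; interest $712.59 → $29,216.17; payment $9,963.12; balance $19,253.05
Installment 4: opening $19,253.05; interest $481.33 → $19,734.38; payment $9,731.86; balance $10,002.52
Installment 5: opening $10,002.52; interest $250.06 → $10,252.58; payment $9,500.59; balance $751.99
Installment 6: opening $751.99; interest $18.80 → $770.79; payment $770.79; balance $0.00
Total interest: $1,175.12 + $943.85 + $712.59 + $481.33 + $250.06 + $18.80 = $3,581.75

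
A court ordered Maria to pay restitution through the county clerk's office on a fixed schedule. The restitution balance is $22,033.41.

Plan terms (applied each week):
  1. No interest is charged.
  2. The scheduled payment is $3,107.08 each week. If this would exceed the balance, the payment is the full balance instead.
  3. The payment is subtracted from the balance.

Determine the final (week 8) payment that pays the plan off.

Week 1: $22,033.41 − $3,107.08 → $18,926.33
Week 2: $18,926.33 − $3,107.08 → $15,819.25
Week 3: $15,819.25 − $3,107.08 → $12,712.17
Week 4: $12,712.17 − $3,107.08 → $9,605.09
Week 5: $9,605.09 − $3,107.08 → $6,498.01
Week 6: $6,498.01 − $3,107.08 → $3,390.93
Week 7: $3,390.93 − $3,107.08 → $283.85
Week 8: $283.85 − $283.85 → $0.00

$283.85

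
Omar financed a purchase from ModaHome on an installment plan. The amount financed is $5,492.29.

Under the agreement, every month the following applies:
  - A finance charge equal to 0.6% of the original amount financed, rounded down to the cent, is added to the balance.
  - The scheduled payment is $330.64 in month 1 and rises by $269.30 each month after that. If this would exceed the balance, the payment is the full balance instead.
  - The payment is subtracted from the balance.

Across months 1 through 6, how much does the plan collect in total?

# | Opening | Interest | Payment | End bal
1 | $5,492.29 | $32.95 | $330.64 | $5,194.60
2 | $5,194.60 | $32.95 | $599.94 | $4,627.61
3 | $4,627.61 | $32.95 | $869.24 | $3,791.32
4 | $3,791.32 | $32.95 | $1,138.54 | $2,685.73
5 | $2,685.73 | $32.95 | $1,407.84 | $1,310.84
6 | $1,310.84 | $32.95 | $1,343.79 | $0.00
Total paid: $5,689.99

$5,689.99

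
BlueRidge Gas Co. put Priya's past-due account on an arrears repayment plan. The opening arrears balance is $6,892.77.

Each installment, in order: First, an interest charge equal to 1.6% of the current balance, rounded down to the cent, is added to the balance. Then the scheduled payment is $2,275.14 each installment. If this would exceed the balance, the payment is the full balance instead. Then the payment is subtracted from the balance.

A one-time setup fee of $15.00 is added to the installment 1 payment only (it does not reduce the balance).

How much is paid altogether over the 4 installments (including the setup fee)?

Installment 1: $6,892.77 +$110.28 interest = $7,003.05; pay $2,275.14 (+ $15.00 fee) → $4,727.91
Installment 2: $4,727.91 +$75.64 interest = $4,803.55; pay $2,275.14 → $2,528.41
Installment 3: $2,528.41 +$40.45 interest = $2,568.86; pay $2,275.14 → $293.72
Installment 4: $293.72 +$4.69 interest = $298.41; pay $298.41 → $0.00
Total paid: $7,138.83

$7,138.83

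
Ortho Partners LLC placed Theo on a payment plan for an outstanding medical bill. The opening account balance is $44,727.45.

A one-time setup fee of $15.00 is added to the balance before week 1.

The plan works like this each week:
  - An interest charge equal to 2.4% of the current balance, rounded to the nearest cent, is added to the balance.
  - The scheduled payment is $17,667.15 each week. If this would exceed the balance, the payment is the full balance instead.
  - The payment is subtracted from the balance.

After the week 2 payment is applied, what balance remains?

$11,157.55

Week 1: opening $44,742.45; interest $1,073.82 → $45,816.27; payment $17,667.15; balance $28,149.12
Week 2: opening $28,149.12; interest $675.58 → $28,824.70; payment $17,667.15; balance $11,157.55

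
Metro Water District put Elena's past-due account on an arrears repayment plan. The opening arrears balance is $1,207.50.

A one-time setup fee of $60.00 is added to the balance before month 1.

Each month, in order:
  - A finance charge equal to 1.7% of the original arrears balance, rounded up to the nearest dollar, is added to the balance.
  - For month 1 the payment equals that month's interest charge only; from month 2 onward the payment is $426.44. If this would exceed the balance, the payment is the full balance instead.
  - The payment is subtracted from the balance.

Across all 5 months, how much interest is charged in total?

# | Opening | Interest | Payment | End bal
1 | $1,267.50 | $21.00 | $21.00 | $1,267.50
2 | $1,267.50 | $21.00 | $426.44 | $862.06
3 | $862.06 | $21.00 | $426.44 | $456.62
4 | $456.62 | $21.00 | $426.44 | $51.18
5 | $51.18 | $21.00 | $72.18 | $0.00
Total interest: $21.00 + $21.00 + $21.00 + $21.00 + $21.00 = $105.00

$105.00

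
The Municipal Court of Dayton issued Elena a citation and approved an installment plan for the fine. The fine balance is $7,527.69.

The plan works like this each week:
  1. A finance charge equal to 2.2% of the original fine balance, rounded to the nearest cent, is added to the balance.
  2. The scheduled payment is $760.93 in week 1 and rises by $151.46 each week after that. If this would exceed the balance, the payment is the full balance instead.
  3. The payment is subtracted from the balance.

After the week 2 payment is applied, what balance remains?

Week 1: opening $7,527.69; interest $165.61 → $7,693.30; payment $760.93; balance $6,932.37
Week 2: opening $6,932.37; interest $165.61 → $7,097.98; payment $912.39; balance $6,185.59

$6,185.59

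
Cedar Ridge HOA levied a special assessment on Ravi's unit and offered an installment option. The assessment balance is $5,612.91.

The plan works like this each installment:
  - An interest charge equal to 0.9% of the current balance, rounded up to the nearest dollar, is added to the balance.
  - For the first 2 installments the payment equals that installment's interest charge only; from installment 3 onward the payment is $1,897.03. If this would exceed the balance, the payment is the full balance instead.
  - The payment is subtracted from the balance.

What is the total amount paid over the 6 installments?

Installment 1: $5,612.91 +$51.00 interest = $5,663.91; pay $51.00 → $5,612.91
Installment 2: $5,612.91 +$51.00 interest = $5,663.91; pay $51.00 → $5,612.91
Installment 3: $5,612.91 +$51.00 interest = $5,663.91; pay $1,897.03 → $3,766.88
Installment 4: $3,766.88 +$34.00 interest = $3,800.88; pay $1,897.03 → $1,903.85
Installment 5: $1,903.85 +$18.00 interest = $1,921.85; pay $1,897.03 → $24.82
Installment 6: $24.82 +$1.00 interest = $25.82; pay $25.82 → $0.00
Total paid: $5,818.91

$5,818.91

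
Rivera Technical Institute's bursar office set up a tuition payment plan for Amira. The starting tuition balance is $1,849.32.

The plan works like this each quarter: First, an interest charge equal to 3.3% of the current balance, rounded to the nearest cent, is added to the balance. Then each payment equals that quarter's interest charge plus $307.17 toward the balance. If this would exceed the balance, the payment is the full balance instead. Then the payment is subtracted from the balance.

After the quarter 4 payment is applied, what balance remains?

$620.64

# | Opening | Interest | Payment | End bal
1 | $1,849.32 | $61.03 | $368.20 | $1,542.15
2 | $1,542.15 | $50.89 | $358.06 | $1,234.98
3 | $1,234.98 | $40.75 | $347.92 | $927.81
4 | $927.81 | $30.62 | $337.79 | $620.64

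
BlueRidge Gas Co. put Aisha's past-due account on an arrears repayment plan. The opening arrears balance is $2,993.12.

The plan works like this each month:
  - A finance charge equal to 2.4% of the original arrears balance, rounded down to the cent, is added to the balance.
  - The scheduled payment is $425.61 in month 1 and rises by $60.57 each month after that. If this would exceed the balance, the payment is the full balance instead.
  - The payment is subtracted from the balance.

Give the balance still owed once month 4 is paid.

Month 1: $2,993.12 +$71.83 interest = $3,064.95; pay $425.61 → $2,639.34
Month 2: $2,639.34 +$71.83 interest = $2,711.17; pay $486.18 → $2,224.99
Month 3: $2,224.99 +$71.83 interest = $2,296.82; pay $546.75 → $1,750.07
Month 4: $1,750.07 +$71.83 interest = $1,821.90; pay $607.32 → $1,214.58

$1,214.58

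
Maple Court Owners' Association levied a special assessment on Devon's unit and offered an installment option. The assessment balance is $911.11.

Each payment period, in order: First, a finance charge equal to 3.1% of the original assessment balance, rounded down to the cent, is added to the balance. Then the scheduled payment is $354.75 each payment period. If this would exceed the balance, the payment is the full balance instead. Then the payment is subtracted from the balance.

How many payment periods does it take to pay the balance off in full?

# | Opening | Interest | Payment | End bal
1 | $911.11 | $28.24 | $354.75 | $584.60
2 | $584.60 | $28.24 | $354.75 | $258.09
3 | $258.09 | $28.24 | $286.33 | $0.00
Balance reaches $0.00 in payment period 3.

3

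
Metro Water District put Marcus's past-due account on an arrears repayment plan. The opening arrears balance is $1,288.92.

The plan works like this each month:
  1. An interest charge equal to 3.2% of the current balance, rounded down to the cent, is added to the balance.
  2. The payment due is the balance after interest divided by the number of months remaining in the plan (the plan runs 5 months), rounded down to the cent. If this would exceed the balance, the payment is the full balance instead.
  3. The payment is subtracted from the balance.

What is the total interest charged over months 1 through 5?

$129.12

Month 1: opening $1,288.92; interest $41.24 → $1,330.16; payment $266.03; balance $1,064.13
Month 2: opening $1,064.13; interest $34.05 → $1,098.18; payment $274.54; balance $823.64
Month 3: opening $823.64; interest $26.35 → $849.99; payment $283.33; balance $566.66
Month 4: opening $566.66; interest $18.13 → $584.79; payment $292.39; balance $292.40
Month 5: opening $292.40; interest $9.35 → $301.75; payment $301.75; balance $0.00
Total interest: $41.24 + $34.05 + $26.35 + $18.13 + $9.35 = $129.12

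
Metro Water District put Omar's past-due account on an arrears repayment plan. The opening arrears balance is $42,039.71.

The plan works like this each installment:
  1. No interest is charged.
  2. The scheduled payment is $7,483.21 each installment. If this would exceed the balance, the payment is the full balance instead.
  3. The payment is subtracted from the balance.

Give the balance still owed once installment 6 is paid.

Installment 1: $42,039.71 − $7,483.21 → $34,556.50
Installment 2: $34,556.50 − $7,483.21 → $27,073.29
Installment 3: $27,073.29 − $7,483.21 → $19,590.08
Installment 4: $19,590.08 − $7,483.21 → $12,106.87
Installment 5: $12,106.87 − $7,483.21 → $4,623.66
Installment 6: $4,623.66 − $4,623.66 → $0.00

$0.00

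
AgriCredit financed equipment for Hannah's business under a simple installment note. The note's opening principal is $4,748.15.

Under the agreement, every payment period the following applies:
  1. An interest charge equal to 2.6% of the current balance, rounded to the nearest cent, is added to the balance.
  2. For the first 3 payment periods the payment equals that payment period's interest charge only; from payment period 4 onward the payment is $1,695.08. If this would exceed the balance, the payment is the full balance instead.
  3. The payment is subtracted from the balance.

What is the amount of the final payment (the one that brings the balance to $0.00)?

$1,604.69

Payment period 1: $4,748.15 +$123.45 interest = $4,871.60; pay $123.45 → $4,748.15
Payment period 2: $4,748.15 +$123.45 interest = $4,871.60; pay $123.45 → $4,748.15
Payment period 3: $4,748.15 +$123.45 interest = $4,871.60; pay $123.45 → $4,748.15
Payment period 4: $4,748.15 +$123.45 interest = $4,871.60; pay $1,695.08 → $3,176.52
Payment period 5: $3,176.52 +$82.59 interest = $3,259.11; pay $1,695.08 → $1,564.03
Payment period 6: $1,564.03 +$40.66 interest = $1,604.69; pay $1,604.69 → $0.00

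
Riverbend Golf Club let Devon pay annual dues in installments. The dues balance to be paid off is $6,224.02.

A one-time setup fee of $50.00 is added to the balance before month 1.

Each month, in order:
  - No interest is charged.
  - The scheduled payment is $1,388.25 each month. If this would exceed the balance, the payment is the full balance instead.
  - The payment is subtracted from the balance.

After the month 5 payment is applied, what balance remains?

$0.00

Month 1: opening $6,274.02; payment $1,388.25; balance $4,885.77
Month 2: opening $4,885.77; payment $1,388.25; balance $3,497.52
Month 3: opening $3,497.52; payment $1,388.25; balance $2,109.27
Month 4: opening $2,109.27; payment $1,388.25; balance $721.02
Month 5: opening $721.02; payment $721.02; balance $0.00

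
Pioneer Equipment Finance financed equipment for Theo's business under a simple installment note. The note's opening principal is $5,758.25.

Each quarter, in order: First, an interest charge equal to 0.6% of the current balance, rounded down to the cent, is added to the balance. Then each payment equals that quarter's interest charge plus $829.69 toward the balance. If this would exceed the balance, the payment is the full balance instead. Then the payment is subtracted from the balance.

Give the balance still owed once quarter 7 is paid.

Quarter 1: $5,758.25 +$34.54 interest = $5,792.79; pay $864.23 → $4,928.56
Quarter 2: $4,928.56 +$29.57 interest = $4,958.13; pay $859.26 → $4,098.87
Quarter 3: $4,098.87 +$24.59 interest = $4,123.46; pay $854.28 → $3,269.18
Quarter 4: $3,269.18 +$19.61 interest = $3,288.79; pay $849.30 → $2,439.49
Quarter 5: $2,439.49 +$14.63 interest = $2,454.12; pay $844.32 → $1,609.80
Quarter 6: $1,609.80 +$9.65 interest = $1,619.45; pay $839.34 → $780.11
Quarter 7: $780.11 +$4.68 interest = $784.79; pay $784.79 → $0.00

$0.00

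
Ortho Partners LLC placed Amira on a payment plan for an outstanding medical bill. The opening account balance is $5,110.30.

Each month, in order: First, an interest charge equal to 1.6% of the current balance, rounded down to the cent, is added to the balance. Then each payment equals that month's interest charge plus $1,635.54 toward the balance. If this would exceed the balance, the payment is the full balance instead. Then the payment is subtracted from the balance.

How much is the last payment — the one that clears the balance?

# | Opening | Interest | Payment | End bal
1 | $5,110.30 | $81.76 | $1,717.30 | $3,474.76
2 | $3,474.76 | $55.59 | $1,691.13 | $1,839.22
3 | $1,839.22 | $29.42 | $1,664.96 | $203.68
4 | $203.68 | $3.25 | $206.93 | $0.00

$206.93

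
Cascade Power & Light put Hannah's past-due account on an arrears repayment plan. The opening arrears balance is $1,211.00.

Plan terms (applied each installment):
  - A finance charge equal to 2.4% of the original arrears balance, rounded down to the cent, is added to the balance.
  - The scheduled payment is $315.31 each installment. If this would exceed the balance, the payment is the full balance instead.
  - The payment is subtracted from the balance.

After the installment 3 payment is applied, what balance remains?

# | Opening | Interest | Payment | End bal
1 | $1,211.00 | $29.06 | $315.31 | $924.75
2 | $924.75 | $29.06 | $315.31 | $638.50
3 | $638.50 | $29.06 | $315.31 | $352.25

$352.25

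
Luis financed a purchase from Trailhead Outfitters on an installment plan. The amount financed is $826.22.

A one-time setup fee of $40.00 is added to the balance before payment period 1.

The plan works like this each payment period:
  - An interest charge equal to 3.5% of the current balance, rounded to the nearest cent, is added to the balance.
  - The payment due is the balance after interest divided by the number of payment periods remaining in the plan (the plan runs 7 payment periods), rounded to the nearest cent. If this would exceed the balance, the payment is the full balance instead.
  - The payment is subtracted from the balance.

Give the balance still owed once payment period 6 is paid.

$152.12

Payment period 1: opening $866.22; interest $30.32 → $896.54; payment $128.08; balance $768.46
Payment period 2: opening $768.46; interest $26.90 → $795.36; payment $132.56; balance $662.80
Payment period 3: opening $662.80; interest $23.20 → $686.00; payment $137.20; balance $548.80
Payment period 4: opening $548.80; interest $19.21 → $568.01; payment $142.00; balance $426.01
Payment period 5: opening $426.01; interest $14.91 → $440.92; payment $146.97; balance $293.95
Payment period 6: opening $293.95; interest $10.29 → $304.24; payment $152.12; balance $152.12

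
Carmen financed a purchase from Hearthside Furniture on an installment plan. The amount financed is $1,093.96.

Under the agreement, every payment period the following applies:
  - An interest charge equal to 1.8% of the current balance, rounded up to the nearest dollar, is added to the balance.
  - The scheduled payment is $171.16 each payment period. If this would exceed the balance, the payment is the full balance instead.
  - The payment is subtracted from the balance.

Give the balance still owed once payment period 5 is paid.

$311.16

Payment period 1: $1,093.96 +$20.00 interest = $1,113.96; pay $171.16 → $942.80
Payment period 2: $942.80 +$17.00 interest = $959.80; pay $171.16 → $788.64
Payment period 3: $788.64 +$15.00 interest = $803.64; pay $171.16 → $632.48
Payment period 4: $632.48 +$12.00 interest = $644.48; pay $171.16 → $473.32
Payment period 5: $473.32 +$9.00 interest = $482.32; pay $171.16 → $311.16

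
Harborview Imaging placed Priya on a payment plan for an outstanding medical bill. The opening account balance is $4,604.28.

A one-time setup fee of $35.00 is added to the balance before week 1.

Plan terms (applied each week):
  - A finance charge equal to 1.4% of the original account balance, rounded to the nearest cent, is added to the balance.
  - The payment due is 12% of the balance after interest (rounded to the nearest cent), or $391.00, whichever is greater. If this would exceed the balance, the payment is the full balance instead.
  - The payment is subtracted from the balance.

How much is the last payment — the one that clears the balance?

$96.98

# | Opening | Interest | Payment | End bal
1 | $4,639.28 | $64.46 | $564.45 | $4,139.29
2 | $4,139.29 | $64.46 | $504.45 | $3,699.30
3 | $3,699.30 | $64.46 | $451.65 | $3,312.11
4 | $3,312.11 | $64.46 | $405.19 | $2,971.38
5 | $2,971.38 | $64.46 | $391.00 | $2,644.84
6 | $2,644.84 | $64.46 | $391.00 | $2,318.30
7 | $2,318.30 | $64.46 | $391.00 | $1,991.76
8 | $1,991.76 | $64.46 | $391.00 | $1,665.22
9 | $1,665.22 | $64.46 | $391.00 | $1,338.68
10 | $1,338.68 | $64.46 | $391.00 | $1,012.14
11 | $1,012.14 | $64.46 | $391.00 | $685.60
12 | $685.60 | $64.46 | $391.00 | $359.06
13 | $359.06 | $64.46 | $391.00 | $32.52
14 | $32.52 | $64.46 | $96.98 | $0.00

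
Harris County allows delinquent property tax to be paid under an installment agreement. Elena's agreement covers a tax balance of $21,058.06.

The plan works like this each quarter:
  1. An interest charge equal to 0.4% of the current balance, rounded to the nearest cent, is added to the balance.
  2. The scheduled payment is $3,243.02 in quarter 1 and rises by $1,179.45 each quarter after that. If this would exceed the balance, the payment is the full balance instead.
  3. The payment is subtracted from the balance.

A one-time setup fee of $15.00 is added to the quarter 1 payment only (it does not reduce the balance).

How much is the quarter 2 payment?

$4,422.47

Quarter 1: $21,058.06 +$84.23 interest = $21,142.29; pay $3,243.02 (+ $15.00 fee) → $17,899.27
Quarter 2: $17,899.27 +$71.60 interest = $17,970.87; pay $4,422.47 → $13,548.40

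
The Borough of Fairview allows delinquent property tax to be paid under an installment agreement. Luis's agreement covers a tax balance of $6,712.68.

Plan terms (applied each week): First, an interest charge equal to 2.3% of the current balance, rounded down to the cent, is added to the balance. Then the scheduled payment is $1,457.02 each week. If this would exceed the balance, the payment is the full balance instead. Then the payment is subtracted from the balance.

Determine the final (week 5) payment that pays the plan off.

Week 1: opening $6,712.68; interest $154.39 → $6,867.07; payment $1,457.02; balance $5,410.05
Week 2: opening $5,410.05; interest $124.43 → $5,534.48; payment $1,457.02; balance $4,077.46
Week 3: opening $4,077.46; interest $93.78 → $4,171.24; payment $1,457.02; balance $2,714.22
Week 4: opening $2,714.22; interest $62.42 → $2,776.64; payment $1,457.02; balance $1,319.62
Week 5: opening $1,319.62; interest $30.35 → $1,349.97; payment $1,349.97; balance $0.00

$1,349.97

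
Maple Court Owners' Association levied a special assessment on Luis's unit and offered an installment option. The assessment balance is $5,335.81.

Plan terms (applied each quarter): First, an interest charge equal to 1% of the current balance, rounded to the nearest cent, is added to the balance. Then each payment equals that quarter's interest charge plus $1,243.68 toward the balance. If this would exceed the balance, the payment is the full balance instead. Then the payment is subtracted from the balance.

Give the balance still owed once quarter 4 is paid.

Quarter 1: opening $5,335.81; interest $53.36 → $5,389.17; payment $1,297.04; balance $4,092.13
Quarter 2: opening $4,092.13; interest $40.92 → $4,133.05; payment $1,284.60; balance $2,848.45
Quarter 3: opening $2,848.45; interest $28.48 → $2,876.93; payment $1,272.16; balance $1,604.77
Quarter 4: opening $1,604.77; interest $16.05 → $1,620.82; payment $1,259.73; balance $361.09

$361.09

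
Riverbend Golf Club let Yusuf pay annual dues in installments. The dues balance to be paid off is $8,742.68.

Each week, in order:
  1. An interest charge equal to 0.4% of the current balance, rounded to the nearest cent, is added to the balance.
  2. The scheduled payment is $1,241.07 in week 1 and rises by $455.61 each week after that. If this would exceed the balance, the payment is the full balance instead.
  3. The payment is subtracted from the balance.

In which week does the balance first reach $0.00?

5

Week 1: opening $8,742.68; interest $34.97 → $8,777.65; payment $1,241.07; balance $7,536.58
Week 2: opening $7,536.58; interest $30.15 → $7,566.73; payment $1,696.68; balance $5,870.05
Week 3: opening $5,870.05; interest $23.48 → $5,893.53; payment $2,152.29; balance $3,741.24
Week 4: opening $3,741.24; interest $14.96 → $3,756.20; payment $2,607.90; balance $1,148.30
Week 5: opening $1,148.30; interest $4.59 → $1,152.89; payment $1,152.89; balance $0.00
Balance reaches $0.00 in week 5.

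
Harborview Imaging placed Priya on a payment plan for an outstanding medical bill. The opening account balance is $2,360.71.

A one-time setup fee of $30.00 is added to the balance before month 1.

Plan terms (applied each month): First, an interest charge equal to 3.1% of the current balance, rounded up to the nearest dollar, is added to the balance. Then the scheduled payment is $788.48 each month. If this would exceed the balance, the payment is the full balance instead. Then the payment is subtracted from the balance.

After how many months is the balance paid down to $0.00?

Month 1: $2,390.71 +$75.00 interest = $2,465.71; pay $788.48 → $1,677.23
Month 2: $1,677.23 +$52.00 interest = $1,729.23; pay $788.48 → $940.75
Month 3: $940.75 +$30.00 interest = $970.75; pay $788.48 → $182.27
Month 4: $182.27 +$6.00 interest = $188.27; pay $188.27 → $0.00
Balance reaches $0.00 in month 4.

4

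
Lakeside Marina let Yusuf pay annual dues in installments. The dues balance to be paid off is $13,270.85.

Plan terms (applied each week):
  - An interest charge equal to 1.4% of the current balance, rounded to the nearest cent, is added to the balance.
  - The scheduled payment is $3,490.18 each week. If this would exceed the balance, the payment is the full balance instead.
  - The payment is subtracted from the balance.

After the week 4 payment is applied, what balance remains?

# | Opening | Interest | Payment | End bal
1 | $13,270.85 | $185.79 | $3,490.18 | $9,966.46
2 | $9,966.46 | $139.53 | $3,490.18 | $6,615.81
3 | $6,615.81 | $92.62 | $3,490.18 | $3,218.25
4 | $3,218.25 | $45.06 | $3,263.31 | $0.00

$0.00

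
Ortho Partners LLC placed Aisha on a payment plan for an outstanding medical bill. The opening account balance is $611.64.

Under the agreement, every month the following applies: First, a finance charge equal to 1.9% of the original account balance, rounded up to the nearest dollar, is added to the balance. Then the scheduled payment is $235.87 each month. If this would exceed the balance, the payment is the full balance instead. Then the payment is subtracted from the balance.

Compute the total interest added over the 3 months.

Month 1: opening $611.64; interest $12.00 → $623.64; payment $235.87; balance $387.77
Month 2: opening $387.77; interest $12.00 → $399.77; payment $235.87; balance $163.90
Month 3: opening $163.90; interest $12.00 → $175.90; payment $175.90; balance $0.00
Total interest: $12.00 + $12.00 + $12.00 = $36.00

$36.00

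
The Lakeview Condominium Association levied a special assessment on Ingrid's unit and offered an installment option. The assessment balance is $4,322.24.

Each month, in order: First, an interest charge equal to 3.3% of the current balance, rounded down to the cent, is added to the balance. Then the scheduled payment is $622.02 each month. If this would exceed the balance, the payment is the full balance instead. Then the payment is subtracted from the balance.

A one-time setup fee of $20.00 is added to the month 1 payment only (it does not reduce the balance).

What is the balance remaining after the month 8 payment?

$13.69

Month 1: opening $4,322.24; interest $142.63 → $4,464.87; payment $622.02 (+ $20.00 fee); balance $3,842.85
Month 2: opening $3,842.85; interest $126.81 → $3,969.66; payment $622.02; balance $3,347.64
Month 3: opening $3,347.64; interest $110.47 → $3,458.11; payment $622.02; balance $2,836.09
Month 4: opening $2,836.09; interest $93.59 → $2,929.68; payment $622.02; balance $2,307.66
Month 5: opening $2,307.66; interest $76.15 → $2,383.81; payment $622.02; balance $1,761.79
Month 6: opening $1,761.79; interest $58.13 → $1,819.92; payment $622.02; balance $1,197.90
Month 7: opening $1,197.90; interest $39.53 → $1,237.43; payment $622.02; balance $615.41
Month 8: opening $615.41; interest $20.30 → $635.71; payment $622.02; balance $13.69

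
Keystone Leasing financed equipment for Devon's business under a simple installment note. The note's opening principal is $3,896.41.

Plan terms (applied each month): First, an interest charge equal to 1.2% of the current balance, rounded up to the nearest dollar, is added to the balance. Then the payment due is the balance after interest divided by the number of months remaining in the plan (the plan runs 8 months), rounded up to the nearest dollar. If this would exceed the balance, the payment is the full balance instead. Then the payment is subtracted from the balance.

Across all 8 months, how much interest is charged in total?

Month 1: opening $3,896.41; interest $47.00 → $3,943.41; payment $493.00; balance $3,450.41
Month 2: opening $3,450.41; interest $42.00 → $3,492.41; payment $499.00; balance $2,993.41
Month 3: opening $2,993.41; interest $36.00 → $3,029.41; payment $505.00; balance $2,524.41
Month 4: opening $2,524.41; interest $31.00 → $2,555.41; payment $512.00; balance $2,043.41
Month 5: opening $2,043.41; interest $25.00 → $2,068.41; payment $518.00; balance $1,550.41
Month 6: opening $1,550.41; interest $19.00 → $1,569.41; payment $524.00; balance $1,045.41
Month 7: opening $1,045.41; interest $13.00 → $1,058.41; payment $530.00; balance $528.41
Month 8: opening $528.41; interest $7.00 → $535.41; payment $535.41; balance $0.00
Total interest: $47.00 + $42.00 + $36.00 + $31.00 + $25.00 + $19.00 + $13.00 + $7.00 = $220.00

$220.00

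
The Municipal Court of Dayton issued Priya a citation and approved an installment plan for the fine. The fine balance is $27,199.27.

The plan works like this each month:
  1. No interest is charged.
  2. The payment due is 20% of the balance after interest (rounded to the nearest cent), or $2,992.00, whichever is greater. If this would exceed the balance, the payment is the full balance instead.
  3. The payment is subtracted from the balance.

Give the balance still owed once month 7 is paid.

$1,958.03

# | Opening | Payment | End bal
1 | $27,199.27 | $5,439.85 | $21,759.42
2 | $21,759.42 | $4,351.88 | $17,407.54
3 | $17,407.54 | $3,481.51 | $13,926.03
4 | $13,926.03 | $2,992.00 | $10,934.03
5 | $10,934.03 | $2,992.00 | $7,942.03
6 | $7,942.03 | $2,992.00 | $4,950.03
7 | $4,950.03 | $2,992.00 | $1,958.03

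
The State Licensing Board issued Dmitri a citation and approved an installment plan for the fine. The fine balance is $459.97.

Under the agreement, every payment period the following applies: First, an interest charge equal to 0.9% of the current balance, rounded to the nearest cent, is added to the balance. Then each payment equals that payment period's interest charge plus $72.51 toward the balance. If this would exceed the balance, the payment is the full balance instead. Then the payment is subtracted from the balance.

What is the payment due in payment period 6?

$73.39

Payment period 1: opening $459.97; interest $4.14 → $464.11; payment $76.65; balance $387.46
Payment period 2: opening $387.46; interest $3.49 → $390.95; payment $76.00; balance $314.95
Payment period 3: opening $314.95; interest $2.83 → $317.78; payment $75.34; balance $242.44
Payment period 4: opening $242.44; interest $2.18 → $244.62; payment $74.69; balance $169.93
Payment period 5: opening $169.93; interest $1.53 → $171.46; payment $74.04; balance $97.42
Payment period 6: opening $97.42; interest $0.88 → $98.30; payment $73.39; balance $24.91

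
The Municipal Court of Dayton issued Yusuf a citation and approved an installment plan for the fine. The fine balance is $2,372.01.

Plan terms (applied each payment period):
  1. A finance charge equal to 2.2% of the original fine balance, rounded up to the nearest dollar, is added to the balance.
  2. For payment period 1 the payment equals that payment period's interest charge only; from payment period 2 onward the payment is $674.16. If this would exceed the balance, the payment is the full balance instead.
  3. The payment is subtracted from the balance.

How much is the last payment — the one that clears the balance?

Payment period 1: opening $2,372.01; interest $53.00 → $2,425.01; payment $53.00; balance $2,372.01
Payment period 2: opening $2,372.01; interest $53.00 → $2,425.01; payment $674.16; balance $1,750.85
Payment period 3: opening $1,750.85; interest $53.00 → $1,803.85; payment $674.16; balance $1,129.69
Payment period 4: opening $1,129.69; interest $53.00 → $1,182.69; payment $674.16; balance $508.53
Payment period 5: opening $508.53; interest $53.00 → $561.53; payment $561.53; balance $0.00

$561.53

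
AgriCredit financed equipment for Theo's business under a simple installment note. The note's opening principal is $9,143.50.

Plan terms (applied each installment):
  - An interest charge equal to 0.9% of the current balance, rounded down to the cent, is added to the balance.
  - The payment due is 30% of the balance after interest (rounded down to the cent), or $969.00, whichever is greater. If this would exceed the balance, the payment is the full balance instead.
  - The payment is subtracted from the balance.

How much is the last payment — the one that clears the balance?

Installment 1: opening $9,143.50; interest $82.29 → $9,225.79; payment $2,767.73; balance $6,458.06
Installment 2: opening $6,458.06; interest $58.12 → $6,516.18; payment $1,954.85; balance $4,561.33
Installment 3: opening $4,561.33; interest $41.05 → $4,602.38; payment $1,380.71; balance $3,221.67
Installment 4: opening $3,221.67; interest $28.99 → $3,250.66; payment $975.19; balance $2,275.47
Installment 5: opening $2,275.47; interest $20.47 → $2,295.94; payment $969.00; balance $1,326.94
Installment 6: opening $1,326.94; interest $11.94 → $1,338.88; payment $969.00; balance $369.88
Installment 7: opening $369.88; interest $3.32 → $373.20; payment $373.20; balance $0.00

$373.20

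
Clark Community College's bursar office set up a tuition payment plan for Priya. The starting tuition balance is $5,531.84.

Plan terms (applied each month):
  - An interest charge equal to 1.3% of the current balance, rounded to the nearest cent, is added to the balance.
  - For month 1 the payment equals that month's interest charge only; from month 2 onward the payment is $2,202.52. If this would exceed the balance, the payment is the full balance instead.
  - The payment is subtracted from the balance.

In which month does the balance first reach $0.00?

Month 1: opening $5,531.84; interest $71.91 → $5,603.75; payment $71.91; balance $5,531.84
Month 2: opening $5,531.84; interest $71.91 → $5,603.75; payment $2,202.52; balance $3,401.23
Month 3: opening $3,401.23; interest $44.22 → $3,445.45; payment $2,202.52; balance $1,242.93
Month 4: opening $1,242.93; interest $16.16 → $1,259.09; payment $1,259.09; balance $0.00
Balance reaches $0.00 in month 4.

4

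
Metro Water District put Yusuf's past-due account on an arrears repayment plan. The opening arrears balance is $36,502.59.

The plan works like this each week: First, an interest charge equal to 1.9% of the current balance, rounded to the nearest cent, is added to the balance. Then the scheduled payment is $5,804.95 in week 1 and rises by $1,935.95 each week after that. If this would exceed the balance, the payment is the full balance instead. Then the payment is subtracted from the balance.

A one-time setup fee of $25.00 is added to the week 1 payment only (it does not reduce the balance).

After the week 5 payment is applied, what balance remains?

$0.00

Week 1: opening $36,502.59; interest $693.55 → $37,196.14; payment $5,804.95 (+ $25.00 fee); balance $31,391.19
Week 2: opening $31,391.19; interest $596.43 → $31,987.62; payment $7,740.90; balance $24,246.72
Week 3: opening $24,246.72; interest $460.69 → $24,707.41; payment $9,676.85; balance $15,030.56
Week 4: opening $15,030.56; interest $285.58 → $15,316.14; payment $11,612.80; balance $3,703.34
Week 5: opening $3,703.34; interest $70.36 → $3,773.70; payment $3,773.70; balance $0.00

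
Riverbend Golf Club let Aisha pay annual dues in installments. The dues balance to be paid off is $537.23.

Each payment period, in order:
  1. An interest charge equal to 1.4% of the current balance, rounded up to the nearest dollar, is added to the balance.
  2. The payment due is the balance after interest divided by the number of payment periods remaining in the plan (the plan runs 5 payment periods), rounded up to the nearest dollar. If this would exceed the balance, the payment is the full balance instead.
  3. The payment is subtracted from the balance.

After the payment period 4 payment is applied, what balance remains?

$113.23

Payment period 1: opening $537.23; interest $8.00 → $545.23; payment $110.00; balance $435.23
Payment period 2: opening $435.23; interest $7.00 → $442.23; payment $111.00; balance $331.23
Payment period 3: opening $331.23; interest $5.00 → $336.23; payment $113.00; balance $223.23
Payment period 4: opening $223.23; interest $4.00 → $227.23; payment $114.00; balance $113.23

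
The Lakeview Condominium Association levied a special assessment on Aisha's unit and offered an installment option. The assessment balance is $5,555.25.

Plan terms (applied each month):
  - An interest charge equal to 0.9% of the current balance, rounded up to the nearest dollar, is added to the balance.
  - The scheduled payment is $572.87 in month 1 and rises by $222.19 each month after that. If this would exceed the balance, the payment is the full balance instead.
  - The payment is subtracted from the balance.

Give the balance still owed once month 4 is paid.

Month 1: $5,555.25 +$50.00 interest = $5,605.25; pay $572.87 → $5,032.38
Month 2: $5,032.38 +$46.00 interest = $5,078.38; pay $795.06 → $4,283.32
Month 3: $4,283.32 +$39.00 interest = $4,322.32; pay $1,017.25 → $3,305.07
Month 4: $3,305.07 +$30.00 interest = $3,335.07; pay $1,239.44 → $2,095.63

$2,095.63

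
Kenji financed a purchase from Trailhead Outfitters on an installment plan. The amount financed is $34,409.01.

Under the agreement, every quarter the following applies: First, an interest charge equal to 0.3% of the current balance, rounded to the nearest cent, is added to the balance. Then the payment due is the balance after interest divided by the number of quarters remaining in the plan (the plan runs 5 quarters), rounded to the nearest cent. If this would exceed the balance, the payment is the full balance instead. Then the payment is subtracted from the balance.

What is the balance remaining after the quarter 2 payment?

Quarter 1: opening $34,409.01; interest $103.23 → $34,512.24; payment $6,902.45; balance $27,609.79
Quarter 2: opening $27,609.79; interest $82.83 → $27,692.62; payment $6,923.16; balance $20,769.46

$20,769.46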